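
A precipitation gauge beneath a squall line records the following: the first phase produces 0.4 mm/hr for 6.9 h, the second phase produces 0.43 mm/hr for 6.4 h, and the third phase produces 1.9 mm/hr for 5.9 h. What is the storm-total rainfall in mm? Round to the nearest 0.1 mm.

total ≈ 16.7 mm

Total = Σ Rᵢ Δtᵢ = 0.4 × 6.9 + 0.43 × 6.4 + 1.9 × 5.9
      = 2.76 + 2.752 + 11.21 = 16.7 mm.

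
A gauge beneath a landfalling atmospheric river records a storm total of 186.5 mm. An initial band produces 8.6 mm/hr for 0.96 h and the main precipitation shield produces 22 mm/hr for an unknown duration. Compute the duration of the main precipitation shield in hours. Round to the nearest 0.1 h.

duration ≈ 8.1 h

Known phases: 8.6 × 0.96 = 8.256 mm.
Remaining depth = 186.5 − 8.256 = 178.244 mm.
Duration = 178.244 / 22 = 8.1 h.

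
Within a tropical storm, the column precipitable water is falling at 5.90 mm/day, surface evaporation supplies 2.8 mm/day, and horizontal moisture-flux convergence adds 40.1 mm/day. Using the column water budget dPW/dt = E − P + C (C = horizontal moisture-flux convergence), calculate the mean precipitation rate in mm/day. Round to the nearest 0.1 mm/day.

dPW/dt = -5.90 mm/day.
P = E + C − dPW/dt = 2.8 + (40.1) − (-5.90) = 48.8 mm/day.

P ≈ 48.8 mm/day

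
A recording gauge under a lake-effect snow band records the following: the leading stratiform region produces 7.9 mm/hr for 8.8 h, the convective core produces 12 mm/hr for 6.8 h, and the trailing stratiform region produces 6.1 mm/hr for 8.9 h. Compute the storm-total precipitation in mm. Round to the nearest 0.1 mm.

Total = Σ Rᵢ Δtᵢ = 7.9 × 8.8 + 12 × 6.8 + 6.1 × 8.9
      = 69.52 + 81.6 + 54.29 = 205.4 mm.

total ≈ 205.4 mm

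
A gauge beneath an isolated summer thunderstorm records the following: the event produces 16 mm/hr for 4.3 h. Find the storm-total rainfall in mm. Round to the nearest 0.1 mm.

total ≈ 68.8 mm

Total = Σ Rᵢ Δtᵢ = 16 × 4.3
      = 68.8 = 68.8 mm.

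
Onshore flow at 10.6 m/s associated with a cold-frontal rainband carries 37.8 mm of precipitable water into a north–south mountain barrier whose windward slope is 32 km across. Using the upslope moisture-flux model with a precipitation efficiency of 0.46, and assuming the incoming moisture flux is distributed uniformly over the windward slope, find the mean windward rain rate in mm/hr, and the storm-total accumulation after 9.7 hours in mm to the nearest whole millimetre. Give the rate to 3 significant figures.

Incoming column moisture flux per unit ridge length: F = V × PW = 10.6 × 37.8 = 400.68 mm·m/s.
Spread over the 32 km slope with efficiency ε = 0.46: R = ε·F/W = 0.46 × 400.68 / 32000 m = 5.760e-03 mm/s.
R = 5.760e-03 × 3600 = 20.7 mm/hr.
Over 9.7 h: total = 20.7 × 9.7 = 200.79 ≈ 201 mm.

R ≈ 20.7 mm/hr; total ≈ 201 mm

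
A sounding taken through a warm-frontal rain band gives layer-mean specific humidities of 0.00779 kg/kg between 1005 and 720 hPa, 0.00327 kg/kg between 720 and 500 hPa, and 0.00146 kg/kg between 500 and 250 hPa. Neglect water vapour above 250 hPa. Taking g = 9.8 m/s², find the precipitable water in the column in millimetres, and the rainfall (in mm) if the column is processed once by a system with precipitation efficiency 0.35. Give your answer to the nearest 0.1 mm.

PW ≈ 33.7 mm; rainfall ≈ 11.8 mm

Precipitable water is the column-integrated vapour mass per unit area: PW = (1/g) Σ q̄ Δp, with q in kg/kg and Δp in Pa (1 kg/m² of water = 1 mm).
Layer 1005–720 hPa: Δp = 285 hPa = 28500 Pa, q̄ = 0.00779 kg/kg → 0.00779 × 28500 / 9.8 = 22.65 mm
Layer 720–500 hPa: Δp = 220 hPa = 22000 Pa, q̄ = 0.00327 kg/kg → 0.00327 × 22000 / 9.8 = 7.34 mm
Layer 500–250 hPa: Δp = 250 hPa = 25000 Pa, q̄ = 0.00146 kg/kg → 0.00146 × 25000 / 9.8 = 3.72 mm
PW = 22.65 + 7.34 + 3.72 = 33.71 ≈ 33.7 mm.
Rainfall = ε × PW = 0.35 × 33.7 = 11.8 mm.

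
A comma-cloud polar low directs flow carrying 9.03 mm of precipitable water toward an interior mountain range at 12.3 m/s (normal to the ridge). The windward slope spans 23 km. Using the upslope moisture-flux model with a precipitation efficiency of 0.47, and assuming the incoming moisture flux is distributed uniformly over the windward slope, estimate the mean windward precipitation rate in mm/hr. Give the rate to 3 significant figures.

Incoming column moisture flux per unit ridge length: F = V × PW = 12.3 × 9.03 = 111.069 mm·m/s.
Spread over the 23 km slope with efficiency ε = 0.47: R = ε·F/W = 0.47 × 111.069 / 23000 m = 2.270e-03 mm/s.
R = 2.270e-03 × 3600 = 8.17 mm/hr.

R ≈ 8.17 mm/hr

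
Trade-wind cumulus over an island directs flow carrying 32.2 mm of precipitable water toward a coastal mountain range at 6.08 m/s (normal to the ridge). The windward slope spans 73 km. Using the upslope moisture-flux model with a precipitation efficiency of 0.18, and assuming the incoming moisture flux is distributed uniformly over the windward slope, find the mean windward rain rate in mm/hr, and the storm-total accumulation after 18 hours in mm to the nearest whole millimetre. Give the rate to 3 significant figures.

Incoming column moisture flux per unit ridge length: F = V × PW = 6.08 × 32.2 = 195.776 mm·m/s.
Spread over the 73 km slope with efficiency ε = 0.18: R = ε·F/W = 0.18 × 195.776 / 73000 m = 4.827e-04 mm/s.
R = 4.827e-04 × 3600 = 1.74 mm/hr.
Over 18 h: total = 1.74 × 18 = 31.32 ≈ 31 mm.

R ≈ 1.74 mm/hr; total ≈ 31 mm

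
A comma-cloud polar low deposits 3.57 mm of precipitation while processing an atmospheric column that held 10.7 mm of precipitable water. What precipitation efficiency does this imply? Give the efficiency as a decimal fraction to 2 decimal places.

ε = precipitation / PW = 3.57 / 10.7 = 0.33.

ε ≈ 0.33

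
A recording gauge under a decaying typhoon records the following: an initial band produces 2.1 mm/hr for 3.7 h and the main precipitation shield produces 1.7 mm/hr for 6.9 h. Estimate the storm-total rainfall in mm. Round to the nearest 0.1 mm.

Total = Σ Rᵢ Δtᵢ = 2.1 × 3.7 + 1.7 × 6.9
      = 7.77 + 11.73 = 19.5 mm.

total ≈ 19.5 mm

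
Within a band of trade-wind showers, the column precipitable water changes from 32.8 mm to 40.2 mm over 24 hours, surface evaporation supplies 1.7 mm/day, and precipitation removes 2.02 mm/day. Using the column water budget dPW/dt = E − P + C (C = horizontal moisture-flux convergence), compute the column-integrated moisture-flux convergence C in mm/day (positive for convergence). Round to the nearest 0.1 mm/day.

dPW/dt = (40.2 − 32.8) mm / (24/24 day) = +7.400 mm/day.
C = dPW/dt − E + P = (+7.400) − 1.7 + 2.02 = 7.7 mm/day.

C ≈ 7.7 mm/day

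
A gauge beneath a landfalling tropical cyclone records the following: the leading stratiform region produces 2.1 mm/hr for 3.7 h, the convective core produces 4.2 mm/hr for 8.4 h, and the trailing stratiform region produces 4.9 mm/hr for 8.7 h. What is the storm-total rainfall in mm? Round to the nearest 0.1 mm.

total ≈ 85.7 mm

Total = Σ Rᵢ Δtᵢ = 2.1 × 3.7 + 4.2 × 8.4 + 4.9 × 8.7
      = 7.77 + 35.28 + 42.63 = 85.7 mm.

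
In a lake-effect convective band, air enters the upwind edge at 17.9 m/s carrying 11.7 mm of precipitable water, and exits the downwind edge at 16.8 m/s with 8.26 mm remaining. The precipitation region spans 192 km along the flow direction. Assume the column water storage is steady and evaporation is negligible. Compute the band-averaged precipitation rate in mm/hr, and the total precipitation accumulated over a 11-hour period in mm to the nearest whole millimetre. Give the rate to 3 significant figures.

Column moisture flux per unit crosswind length is F = V × PW.
Inflow: F_in = 17.9 × 11.7 = 209.43 mm·m/s
Outflow: F_out = 16.8 × 8.26 = 138.768 mm·m/s
Steady-state rate R = (F_in − F_out)/L = (209.43 − 138.768) / 192000 m = 3.680e-04 mm/s.
R = 3.680e-04 × 3600 = 1.32 mm/hr.
Over 11 h: total = 1.32 × 11 = 14.52 ≈ 15 mm.

R ≈ 1.32 mm/hr; total ≈ 15 mm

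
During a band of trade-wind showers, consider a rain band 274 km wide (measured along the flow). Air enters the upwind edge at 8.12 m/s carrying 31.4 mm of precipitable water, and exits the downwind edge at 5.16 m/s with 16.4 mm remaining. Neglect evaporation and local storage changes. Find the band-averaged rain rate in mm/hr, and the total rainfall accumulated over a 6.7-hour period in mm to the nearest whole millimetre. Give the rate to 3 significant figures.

Column moisture flux per unit crosswind length is F = V × PW.
Inflow: F_in = 8.12 × 31.4 = 254.968 mm·m/s
Outflow: F_out = 5.16 × 16.4 = 84.624 mm·m/s
Steady-state rate R = (F_in − F_out)/L = (254.968 − 84.624) / 274000 m = 6.217e-04 mm/s.
R = 6.217e-04 × 3600 = 2.24 mm/hr.
Over 6.7 h: total = 2.24 × 6.7 = 15.008 ≈ 15 mm.

R ≈ 2.24 mm/hr; total ≈ 15 mm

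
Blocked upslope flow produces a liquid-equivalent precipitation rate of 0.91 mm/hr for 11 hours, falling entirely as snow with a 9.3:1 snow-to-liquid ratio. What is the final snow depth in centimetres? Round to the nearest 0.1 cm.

Liquid-equivalent depth = 0.91 × 11 = 10.01 mm.
Snow depth = 10.01 mm × 9.3 = 93.093 mm = 9.3 cm.

snow depth ≈ 9.3 cm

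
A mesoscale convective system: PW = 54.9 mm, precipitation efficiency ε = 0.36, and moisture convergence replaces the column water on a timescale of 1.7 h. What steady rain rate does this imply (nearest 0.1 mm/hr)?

R ≈ 11.6 mm/hr

Each overturning extracts ε × PW = 0.36 × 54.9 = 19.764 mm.
Rate = ε·PW / τ = 19.764 / 1.7 h = 11.6 mm/hr.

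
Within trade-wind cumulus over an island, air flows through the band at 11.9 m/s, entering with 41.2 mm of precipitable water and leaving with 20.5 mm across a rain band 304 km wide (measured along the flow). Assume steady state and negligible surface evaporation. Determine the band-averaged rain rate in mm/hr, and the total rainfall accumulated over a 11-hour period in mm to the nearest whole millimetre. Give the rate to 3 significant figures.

R ≈ 2.92 mm/hr; total ≈ 32 mm

Column moisture flux per unit crosswind length is F = V × PW.
Inflow: F_in = 11.9 × 41.2 = 490.28 mm·m/s
Outflow: F_out = 11.9 × 20.5 = 243.95 mm·m/s
Steady-state rate R = (F_in − F_out)/L = (490.28 − 243.95) / 304000 m = 8.103e-04 mm/s.
R = 8.103e-04 × 3600 = 2.92 mm/hr.
Over 11 h: total = 2.92 × 11 = 32.12 ≈ 32 mm.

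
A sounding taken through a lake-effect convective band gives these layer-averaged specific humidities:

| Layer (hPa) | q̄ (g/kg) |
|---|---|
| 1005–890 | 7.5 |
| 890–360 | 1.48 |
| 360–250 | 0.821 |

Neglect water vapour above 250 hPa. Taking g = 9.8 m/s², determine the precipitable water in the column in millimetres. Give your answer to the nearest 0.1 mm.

Precipitable water is the column-integrated vapour mass per unit area: PW = (1/g) Σ q̄ Δp, with q in kg/kg and Δp in Pa (1 kg/m² of water = 1 mm).
Layer 1005–890 hPa: Δp = 115 hPa = 11500 Pa, q̄ = 0.0075 kg/kg → 0.0075 × 11500 / 9.8 = 8.80 mm
Layer 890–360 hPa: Δp = 530 hPa = 53000 Pa, q̄ = 0.00148 kg/kg → 0.00148 × 53000 / 9.8 = 8.00 mm
Layer 360–250 hPa: Δp = 110 hPa = 11000 Pa, q̄ = 0.000821 kg/kg → 0.000821 × 11000 / 9.8 = 0.92 mm
PW = 8.80 + 8.00 + 0.92 = 17.72 ≈ 17.7 mm.

PW ≈ 17.7 mm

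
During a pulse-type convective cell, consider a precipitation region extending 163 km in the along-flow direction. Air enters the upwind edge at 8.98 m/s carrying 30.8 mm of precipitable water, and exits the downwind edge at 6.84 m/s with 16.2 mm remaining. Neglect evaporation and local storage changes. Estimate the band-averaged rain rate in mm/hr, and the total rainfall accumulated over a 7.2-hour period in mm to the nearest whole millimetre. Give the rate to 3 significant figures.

R ≈ 3.66 mm/hr; total ≈ 26 mm

Column moisture flux per unit crosswind length is F = V × PW.
Inflow: F_in = 8.98 × 30.8 = 276.584 mm·m/s
Outflow: F_out = 6.84 × 16.2 = 110.808 mm·m/s
Steady-state rate R = (F_in − F_out)/L = (276.584 − 110.808) / 163000 m = 1.017e-03 mm/s.
R = 1.017e-03 × 3600 = 3.66 mm/hr.
Over 7.2 h: total = 3.66 × 7.2 = 26.352 ≈ 26 mm.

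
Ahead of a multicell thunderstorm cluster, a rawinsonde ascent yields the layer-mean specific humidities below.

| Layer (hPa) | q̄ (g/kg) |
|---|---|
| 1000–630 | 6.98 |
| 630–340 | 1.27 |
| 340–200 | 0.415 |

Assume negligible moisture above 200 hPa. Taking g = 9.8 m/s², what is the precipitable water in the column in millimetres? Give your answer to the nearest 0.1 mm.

Precipitable water is the column-integrated vapour mass per unit area: PW = (1/g) Σ q̄ Δp, with q in kg/kg and Δp in Pa (1 kg/m² of water = 1 mm).
Layer 1000–630 hPa: Δp = 370 hPa = 37000 Pa, q̄ = 0.00698 kg/kg → 0.00698 × 37000 / 9.8 = 26.35 mm
Layer 630–340 hPa: Δp = 290 hPa = 29000 Pa, q̄ = 0.00127 kg/kg → 0.00127 × 29000 / 9.8 = 3.76 mm
Layer 340–200 hPa: Δp = 140 hPa = 14000 Pa, q̄ = 0.000415 kg/kg → 0.000415 × 14000 / 9.8 = 0.59 mm
PW = 26.35 + 3.76 + 0.59 = 30.70 ≈ 30.7 mm.

PW ≈ 30.7 mm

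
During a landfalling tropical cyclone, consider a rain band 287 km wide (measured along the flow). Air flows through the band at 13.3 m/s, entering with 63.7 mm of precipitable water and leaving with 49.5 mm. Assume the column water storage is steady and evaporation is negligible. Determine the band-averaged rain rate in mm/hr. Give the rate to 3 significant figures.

Column moisture flux per unit crosswind length is F = V × PW.
Inflow: F_in = 13.3 × 63.7 = 847.21 mm·m/s
Outflow: F_out = 13.3 × 49.5 = 658.35 mm·m/s
Steady-state rate R = (F_in − F_out)/L = (847.21 − 658.35) / 287000 m = 6.580e-04 mm/s.
R = 6.580e-04 × 3600 = 2.37 mm/hr.

R ≈ 2.37 mm/hr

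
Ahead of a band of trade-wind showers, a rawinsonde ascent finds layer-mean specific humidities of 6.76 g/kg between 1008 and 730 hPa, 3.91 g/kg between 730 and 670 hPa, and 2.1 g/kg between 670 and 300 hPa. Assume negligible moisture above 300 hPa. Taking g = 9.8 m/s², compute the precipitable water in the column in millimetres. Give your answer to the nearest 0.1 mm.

Precipitable water is the column-integrated vapour mass per unit area: PW = (1/g) Σ q̄ Δp, with q in kg/kg and Δp in Pa (1 kg/m² of water = 1 mm).
Layer 1008–730 hPa: Δp = 278 hPa = 27800 Pa, q̄ = 0.00676 kg/kg → 0.00676 × 27800 / 9.8 = 19.18 mm
Layer 730–670 hPa: Δp = 60 hPa = 6000 Pa, q̄ = 0.00391 kg/kg → 0.00391 × 6000 / 9.8 = 2.39 mm
Layer 670–300 hPa: Δp = 370 hPa = 37000 Pa, q̄ = 0.0021 kg/kg → 0.0021 × 37000 / 9.8 = 7.93 mm
PW = 19.18 + 2.39 + 7.93 = 29.50 ≈ 29.5 mm.

PW ≈ 29.5 mm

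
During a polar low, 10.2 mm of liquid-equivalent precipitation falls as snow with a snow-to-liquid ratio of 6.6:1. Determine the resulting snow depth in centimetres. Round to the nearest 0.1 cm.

snow depth ≈ 6.7 cm

Snow depth = liquid × ratio = 10.2 mm × 6.6 = 67.32 mm = 6.7 cm.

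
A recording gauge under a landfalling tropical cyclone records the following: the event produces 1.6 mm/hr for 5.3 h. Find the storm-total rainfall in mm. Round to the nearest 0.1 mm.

Total = Σ Rᵢ Δtᵢ = 1.6 × 5.3
      = 8.48 = 8.5 mm.

total ≈ 8.5 mm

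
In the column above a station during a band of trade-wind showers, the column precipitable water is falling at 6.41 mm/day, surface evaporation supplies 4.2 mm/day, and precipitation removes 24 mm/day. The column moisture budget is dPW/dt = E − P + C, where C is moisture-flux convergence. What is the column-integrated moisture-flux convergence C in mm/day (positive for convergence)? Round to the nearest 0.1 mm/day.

C ≈ 13.4 mm/day

dPW/dt = -6.41 mm/day.
C = dPW/dt − E + P = (-6.41) − 4.2 + 24 = 13.4 mm/day.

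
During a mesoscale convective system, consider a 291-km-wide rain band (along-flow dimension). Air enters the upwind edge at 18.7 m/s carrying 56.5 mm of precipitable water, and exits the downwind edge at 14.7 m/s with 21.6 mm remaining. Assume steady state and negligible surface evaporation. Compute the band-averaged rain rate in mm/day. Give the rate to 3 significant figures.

R ≈ 219 mm/day

Column moisture flux per unit crosswind length is F = V × PW.
Inflow: F_in = 18.7 × 56.5 = 1056.55 mm·m/s
Outflow: F_out = 14.7 × 21.6 = 317.52 mm·m/s
Steady-state rate R = (F_in − F_out)/L = (1056.55 − 317.52) / 291000 m = 2.540e-03 mm/s.
R = 2.540e-03 × 3600 × 24 = 219 mm/day.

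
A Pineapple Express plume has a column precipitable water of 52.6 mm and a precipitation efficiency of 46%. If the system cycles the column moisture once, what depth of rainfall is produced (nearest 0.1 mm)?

rainfall ≈ 24.2 mm

Rainfall = ε × PW = 0.46 × 52.6 = 24.2 mm.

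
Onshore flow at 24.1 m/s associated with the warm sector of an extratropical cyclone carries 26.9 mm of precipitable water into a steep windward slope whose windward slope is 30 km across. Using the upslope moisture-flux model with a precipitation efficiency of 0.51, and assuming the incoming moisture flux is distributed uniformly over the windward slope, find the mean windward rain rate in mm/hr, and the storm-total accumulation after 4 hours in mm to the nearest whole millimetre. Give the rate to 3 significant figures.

Incoming column moisture flux per unit ridge length: F = V × PW = 24.1 × 26.9 = 648.29 mm·m/s.
Spread over the 30 km slope with efficiency ε = 0.51: R = ε·F/W = 0.51 × 648.29 / 30000 m = 1.102e-02 mm/s.
R = 1.102e-02 × 3600 = 39.7 mm/hr.
Over 4 h: total = 39.7 × 4 = 158.8 ≈ 159 mm.

R ≈ 39.7 mm/hr; total ≈ 159 mm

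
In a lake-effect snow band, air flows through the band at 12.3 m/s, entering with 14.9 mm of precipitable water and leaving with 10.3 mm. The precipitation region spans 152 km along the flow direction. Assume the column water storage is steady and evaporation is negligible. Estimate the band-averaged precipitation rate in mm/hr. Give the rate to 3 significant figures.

R ≈ 1.34 mm/hr

Column moisture flux per unit crosswind length is F = V × PW.
Inflow: F_in = 12.3 × 14.9 = 183.27 mm·m/s
Outflow: F_out = 12.3 × 10.3 = 126.69 mm·m/s
Steady-state rate R = (F_in − F_out)/L = (183.27 − 126.69) / 152000 m = 3.722e-04 mm/s.
R = 3.722e-04 × 3600 = 1.34 mm/hr.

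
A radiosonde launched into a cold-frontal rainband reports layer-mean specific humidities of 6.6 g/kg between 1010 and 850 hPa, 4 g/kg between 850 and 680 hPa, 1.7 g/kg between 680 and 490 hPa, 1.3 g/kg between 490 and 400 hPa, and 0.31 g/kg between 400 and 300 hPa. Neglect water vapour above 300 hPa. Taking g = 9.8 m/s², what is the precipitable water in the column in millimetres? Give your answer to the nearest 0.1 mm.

PW ≈ 22.5 mm

Precipitable water is the column-integrated vapour mass per unit area: PW = (1/g) Σ q̄ Δp, with q in kg/kg and Δp in Pa (1 kg/m² of water = 1 mm).
Layer 1010–850 hPa: Δp = 160 hPa = 16000 Pa, q̄ = 0.0066 kg/kg → 0.0066 × 16000 / 9.8 = 10.78 mm
Layer 850–680 hPa: Δp = 170 hPa = 17000 Pa, q̄ = 0.004 kg/kg → 0.004 × 17000 / 9.8 = 6.94 mm
Layer 680–490 hPa: Δp = 190 hPa = 19000 Pa, q̄ = 0.0017 kg/kg → 0.0017 × 19000 / 9.8 = 3.30 mm
Layer 490–400 hPa: Δp = 90 hPa = 9000 Pa, q̄ = 0.0013 kg/kg → 0.0013 × 9000 / 9.8 = 1.19 mm
Layer 400–300 hPa: Δp = 100 hPa = 10000 Pa, q̄ = 0.00031 kg/kg → 0.00031 × 10000 / 9.8 = 0.32 mm
PW = 10.78 + 6.94 + 3.30 + 1.19 + 0.32 = 22.53 ≈ 22.5 mm.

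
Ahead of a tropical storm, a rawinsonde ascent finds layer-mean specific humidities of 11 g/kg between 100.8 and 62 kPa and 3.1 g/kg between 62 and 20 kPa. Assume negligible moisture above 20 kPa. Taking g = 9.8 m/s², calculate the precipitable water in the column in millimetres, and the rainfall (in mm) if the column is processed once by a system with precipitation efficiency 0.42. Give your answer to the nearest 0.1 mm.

PW ≈ 56.8 mm; rainfall ≈ 23.9 mm

Precipitable water is the column-integrated vapour mass per unit area: PW = (1/g) Σ q̄ Δp, with q in kg/kg and Δp in Pa (1 kg/m² of water = 1 mm).
Layer 100.8–62 kPa: Δp = 388 hPa = 38800 Pa, q̄ = 0.011 kg/kg → 0.011 × 38800 / 9.8 = 43.55 mm
Layer 62–20 kPa: Δp = 420 hPa = 42000 Pa, q̄ = 0.0031 kg/kg → 0.0031 × 42000 / 9.8 = 13.29 mm
PW = 43.55 + 13.29 = 56.84 ≈ 56.8 mm.
Rainfall = ε × PW = 0.42 × 56.8 = 23.9 mm.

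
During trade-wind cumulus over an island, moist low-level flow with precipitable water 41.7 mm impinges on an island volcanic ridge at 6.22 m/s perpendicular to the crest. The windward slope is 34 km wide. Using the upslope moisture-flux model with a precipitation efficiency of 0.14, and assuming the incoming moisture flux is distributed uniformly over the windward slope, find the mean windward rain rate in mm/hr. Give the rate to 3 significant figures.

R ≈ 3.84 mm/hr

Incoming column moisture flux per unit ridge length: F = V × PW = 6.22 × 41.7 = 259.374 mm·m/s.
Spread over the 34 km slope with efficiency ε = 0.14: R = ε·F/W = 0.14 × 259.374 / 34000 m = 1.068e-03 mm/s.
R = 1.068e-03 × 3600 = 3.84 mm/hr.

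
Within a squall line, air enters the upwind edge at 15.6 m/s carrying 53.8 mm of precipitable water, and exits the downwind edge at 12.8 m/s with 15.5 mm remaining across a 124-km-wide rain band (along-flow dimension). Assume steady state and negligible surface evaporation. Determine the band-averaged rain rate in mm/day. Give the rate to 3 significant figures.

R ≈ 447 mm/day

Column moisture flux per unit crosswind length is F = V × PW.
Inflow: F_in = 15.6 × 53.8 = 839.28 mm·m/s
Outflow: F_out = 12.8 × 15.5 = 198.4 mm·m/s
Steady-state rate R = (F_in − F_out)/L = (839.28 − 198.4) / 124000 m = 5.168e-03 mm/s.
R = 5.168e-03 × 3600 × 24 = 447 mm/day.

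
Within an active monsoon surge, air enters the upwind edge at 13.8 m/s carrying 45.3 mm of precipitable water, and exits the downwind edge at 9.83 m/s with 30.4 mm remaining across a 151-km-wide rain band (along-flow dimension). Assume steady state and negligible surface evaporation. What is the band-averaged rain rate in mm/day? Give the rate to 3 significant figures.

Column moisture flux per unit crosswind length is F = V × PW.
Inflow: F_in = 13.8 × 45.3 = 625.14 mm·m/s
Outflow: F_out = 9.83 × 30.4 = 298.832 mm·m/s
Steady-state rate R = (F_in − F_out)/L = (625.14 − 298.832) / 151000 m = 2.161e-03 mm/s.
R = 2.161e-03 × 3600 × 24 = 187 mm/day.

R ≈ 187 mm/day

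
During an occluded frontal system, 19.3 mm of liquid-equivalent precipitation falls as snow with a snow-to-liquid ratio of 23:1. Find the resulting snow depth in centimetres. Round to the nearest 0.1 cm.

Snow depth = liquid × ratio = 19.3 mm × 23 = 443.9 mm = 44.4 cm.

snow depth ≈ 44.4 cm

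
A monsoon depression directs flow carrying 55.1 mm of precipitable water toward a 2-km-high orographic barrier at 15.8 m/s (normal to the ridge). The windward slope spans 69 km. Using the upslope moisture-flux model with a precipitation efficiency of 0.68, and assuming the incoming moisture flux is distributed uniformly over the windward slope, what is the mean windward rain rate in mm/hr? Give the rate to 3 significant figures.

R ≈ 30.9 mm/hr

Incoming column moisture flux per unit ridge length: F = V × PW = 15.8 × 55.1 = 870.58 mm·m/s.
Spread over the 69 km slope with efficiency ε = 0.68: R = ε·F/W = 0.68 × 870.58 / 69000 m = 8.580e-03 mm/s.
R = 8.580e-03 × 3600 = 30.9 mm/hr.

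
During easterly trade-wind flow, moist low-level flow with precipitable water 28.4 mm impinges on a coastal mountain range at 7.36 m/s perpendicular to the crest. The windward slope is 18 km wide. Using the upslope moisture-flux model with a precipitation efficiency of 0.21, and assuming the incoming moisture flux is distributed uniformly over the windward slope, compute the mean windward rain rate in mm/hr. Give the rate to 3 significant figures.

Incoming column moisture flux per unit ridge length: F = V × PW = 7.36 × 28.4 = 209.024 mm·m/s.
Spread over the 18 km slope with efficiency ε = 0.21: R = ε·F/W = 0.21 × 209.024 / 18000 m = 2.439e-03 mm/s.
R = 2.439e-03 × 3600 = 8.78 mm/hr.

R ≈ 8.78 mm/hr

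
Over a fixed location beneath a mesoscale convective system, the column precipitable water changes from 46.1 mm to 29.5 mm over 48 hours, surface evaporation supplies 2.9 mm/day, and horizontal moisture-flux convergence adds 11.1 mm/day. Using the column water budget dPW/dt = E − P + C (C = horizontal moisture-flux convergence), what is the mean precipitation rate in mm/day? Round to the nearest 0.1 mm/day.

P ≈ 22.3 mm/day

dPW/dt = (29.5 − 46.1) mm / (48/24 day) = -8.300 mm/day.
P = E + C − dPW/dt = 2.9 + (11.1) − (-8.300) = 22.3 mm/day.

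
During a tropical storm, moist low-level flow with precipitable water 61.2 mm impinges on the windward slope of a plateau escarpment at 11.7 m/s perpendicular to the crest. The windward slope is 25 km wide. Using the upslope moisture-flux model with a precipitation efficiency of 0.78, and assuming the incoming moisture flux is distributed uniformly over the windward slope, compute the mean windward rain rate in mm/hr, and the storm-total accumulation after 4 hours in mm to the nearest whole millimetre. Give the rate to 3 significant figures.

Incoming column moisture flux per unit ridge length: F = V × PW = 11.7 × 61.2 = 716.04 mm·m/s.
Spread over the 25 km slope with efficiency ε = 0.78: R = ε·F/W = 0.78 × 716.04 / 25000 m = 2.234e-02 mm/s.
R = 2.234e-02 × 3600 = 80.4 mm/hr.
Over 4 h: total = 80.4 × 4 = 321.6 ≈ 322 mm.

R ≈ 80.4 mm/hr; total ≈ 322 mm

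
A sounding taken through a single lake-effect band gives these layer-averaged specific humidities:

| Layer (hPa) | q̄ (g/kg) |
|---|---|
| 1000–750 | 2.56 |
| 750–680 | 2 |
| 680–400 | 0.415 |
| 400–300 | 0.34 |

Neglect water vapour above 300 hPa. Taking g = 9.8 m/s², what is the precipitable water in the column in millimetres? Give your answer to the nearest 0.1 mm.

Precipitable water is the column-integrated vapour mass per unit area: PW = (1/g) Σ q̄ Δp, with q in kg/kg and Δp in Pa (1 kg/m² of water = 1 mm).
Layer 1000–750 hPa: Δp = 250 hPa = 25000 Pa, q̄ = 0.00256 kg/kg → 0.00256 × 25000 / 9.8 = 6.53 mm
Layer 750–680 hPa: Δp = 70 hPa = 7000 Pa, q̄ = 0.002 kg/kg → 0.002 × 7000 / 9.8 = 1.43 mm
Layer 680–400 hPa: Δp = 280 hPa = 28000 Pa, q̄ = 0.000415 kg/kg → 0.000415 × 28000 / 9.8 = 1.19 mm
Layer 400–300 hPa: Δp = 100 hPa = 10000 Pa, q̄ = 0.00034 kg/kg → 0.00034 × 10000 / 9.8 = 0.35 mm
PW = 6.53 + 1.43 + 1.19 + 0.35 = 9.50 ≈ 9.5 mm.

PW ≈ 9.5 mm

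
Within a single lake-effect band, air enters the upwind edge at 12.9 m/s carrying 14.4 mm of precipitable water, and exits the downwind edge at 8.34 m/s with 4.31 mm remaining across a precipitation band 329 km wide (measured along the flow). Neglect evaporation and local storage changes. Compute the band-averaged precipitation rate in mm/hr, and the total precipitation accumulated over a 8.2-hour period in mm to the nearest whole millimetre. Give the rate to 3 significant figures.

Column moisture flux per unit crosswind length is F = V × PW.
Inflow: F_in = 12.9 × 14.4 = 185.76 mm·m/s
Outflow: F_out = 8.34 × 4.31 = 35.9454 mm·m/s
Steady-state rate R = (F_in − F_out)/L = (185.76 − 35.9454) / 329000 m = 4.554e-04 mm/s.
R = 4.554e-04 × 3600 = 1.64 mm/hr.
Over 8.2 h: total = 1.64 × 8.2 = 13.448 ≈ 13 mm.

R ≈ 1.64 mm/hr; total ≈ 13 mm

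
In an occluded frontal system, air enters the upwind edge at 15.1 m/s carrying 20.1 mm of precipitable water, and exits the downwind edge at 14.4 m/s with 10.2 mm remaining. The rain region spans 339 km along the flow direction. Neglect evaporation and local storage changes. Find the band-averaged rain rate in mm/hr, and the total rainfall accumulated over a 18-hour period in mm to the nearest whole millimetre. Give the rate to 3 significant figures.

Column moisture flux per unit crosswind length is F = V × PW.
Inflow: F_in = 15.1 × 20.1 = 303.51 mm·m/s
Outflow: F_out = 14.4 × 10.2 = 146.88 mm·m/s
Steady-state rate R = (F_in − F_out)/L = (303.51 − 146.88) / 339000 m = 4.620e-04 mm/s.
R = 4.620e-04 × 3600 = 1.66 mm/hr.
Over 18 h: total = 1.66 × 18 = 29.88 ≈ 30 mm.

R ≈ 1.66 mm/hr; total ≈ 30 mm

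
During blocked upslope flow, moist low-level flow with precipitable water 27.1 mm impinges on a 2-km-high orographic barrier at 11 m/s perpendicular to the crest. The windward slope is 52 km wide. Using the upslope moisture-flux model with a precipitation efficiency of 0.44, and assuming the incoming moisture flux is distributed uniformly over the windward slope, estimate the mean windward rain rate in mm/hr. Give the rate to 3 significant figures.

Incoming column moisture flux per unit ridge length: F = V × PW = 11 × 27.1 = 298.1 mm·m/s.
Spread over the 52 km slope with efficiency ε = 0.44: R = ε·F/W = 0.44 × 298.1 / 52000 m = 2.522e-03 mm/s.
R = 2.522e-03 × 3600 = 9.08 mm/hr.

R ≈ 9.08 mm/hr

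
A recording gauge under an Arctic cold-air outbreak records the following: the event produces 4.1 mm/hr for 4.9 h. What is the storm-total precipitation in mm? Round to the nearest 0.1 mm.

Total = Σ Rᵢ Δtᵢ = 4.1 × 4.9
      = 20.09 = 20.1 mm.

total ≈ 20.1 mm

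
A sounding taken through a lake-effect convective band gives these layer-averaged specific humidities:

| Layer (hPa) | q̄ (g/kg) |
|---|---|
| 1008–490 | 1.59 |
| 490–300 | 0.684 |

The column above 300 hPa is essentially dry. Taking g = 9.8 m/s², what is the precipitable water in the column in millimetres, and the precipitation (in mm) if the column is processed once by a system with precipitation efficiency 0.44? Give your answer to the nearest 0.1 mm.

PW ≈ 9.7 mm; precipitation ≈ 4.3 mm

Precipitable water is the column-integrated vapour mass per unit area: PW = (1/g) Σ q̄ Δp, with q in kg/kg and Δp in Pa (1 kg/m² of water = 1 mm).
Layer 1008–490 hPa: Δp = 518 hPa = 51800 Pa, q̄ = 0.00159 kg/kg → 0.00159 × 51800 / 9.8 = 8.40 mm
Layer 490–300 hPa: Δp = 190 hPa = 19000 Pa, q̄ = 0.000684 kg/kg → 0.000684 × 19000 / 9.8 = 1.33 mm
PW = 8.40 + 1.33 = 9.73 ≈ 9.7 mm.
Precipitation = ε × PW = 0.44 × 9.7 = 4.3 mm.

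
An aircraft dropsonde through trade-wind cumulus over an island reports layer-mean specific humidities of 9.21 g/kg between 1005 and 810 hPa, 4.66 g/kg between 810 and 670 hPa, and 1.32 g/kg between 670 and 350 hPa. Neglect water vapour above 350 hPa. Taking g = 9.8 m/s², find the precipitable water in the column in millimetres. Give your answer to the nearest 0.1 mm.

PW ≈ 29.3 mm

Precipitable water is the column-integrated vapour mass per unit area: PW = (1/g) Σ q̄ Δp, with q in kg/kg and Δp in Pa (1 kg/m² of water = 1 mm).
Layer 1005–810 hPa: Δp = 195 hPa = 19500 Pa, q̄ = 0.00921 kg/kg → 0.00921 × 19500 / 9.8 = 18.33 mm
Layer 810–670 hPa: Δp = 140 hPa = 14000 Pa, q̄ = 0.00466 kg/kg → 0.00466 × 14000 / 9.8 = 6.66 mm
Layer 670–350 hPa: Δp = 320 hPa = 32000 Pa, q̄ = 0.00132 kg/kg → 0.00132 × 32000 / 9.8 = 4.31 mm
PW = 18.33 + 6.66 + 4.31 = 29.30 ≈ 29.3 mm.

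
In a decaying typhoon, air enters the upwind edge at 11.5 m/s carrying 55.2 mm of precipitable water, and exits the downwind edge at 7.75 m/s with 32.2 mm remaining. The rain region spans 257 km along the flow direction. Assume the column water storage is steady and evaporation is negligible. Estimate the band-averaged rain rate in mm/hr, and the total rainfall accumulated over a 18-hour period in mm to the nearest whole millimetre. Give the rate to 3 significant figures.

R ≈ 5.40 mm/hr; total ≈ 97 mm

Column moisture flux per unit crosswind length is F = V × PW.
Inflow: F_in = 11.5 × 55.2 = 634.8 mm·m/s
Outflow: F_out = 7.75 × 32.2 = 249.55 mm·m/s
Steady-state rate R = (F_in − F_out)/L = (634.8 − 249.55) / 257000 m = 1.499e-03 mm/s.
R = 1.499e-03 × 3600 = 5.40 mm/hr.
Over 18 h: total = 5.40 × 18 = 97.2 ≈ 97 mm.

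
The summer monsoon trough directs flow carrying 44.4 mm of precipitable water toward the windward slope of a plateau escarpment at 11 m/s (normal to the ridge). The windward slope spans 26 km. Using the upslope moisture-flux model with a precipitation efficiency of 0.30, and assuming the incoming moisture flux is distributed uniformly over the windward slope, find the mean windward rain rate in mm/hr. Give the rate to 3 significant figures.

R ≈ 20.3 mm/hr

Incoming column moisture flux per unit ridge length: F = V × PW = 11 × 44.4 = 488.4 mm·m/s.
Spread over the 26 km slope with efficiency ε = 0.30: R = ε·F/W = 0.30 × 488.4 / 26000 m = 5.635e-03 mm/s.
R = 5.635e-03 × 3600 = 20.3 mm/hr.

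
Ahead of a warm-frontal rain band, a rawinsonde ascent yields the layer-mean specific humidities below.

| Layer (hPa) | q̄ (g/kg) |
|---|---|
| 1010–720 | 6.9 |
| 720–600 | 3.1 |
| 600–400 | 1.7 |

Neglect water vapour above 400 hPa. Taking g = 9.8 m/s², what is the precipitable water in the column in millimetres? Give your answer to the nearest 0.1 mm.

Precipitable water is the column-integrated vapour mass per unit area: PW = (1/g) Σ q̄ Δp, with q in kg/kg and Δp in Pa (1 kg/m² of water = 1 mm).
Layer 1010–720 hPa: Δp = 290 hPa = 29000 Pa, q̄ = 0.0069 kg/kg → 0.0069 × 29000 / 9.8 = 20.42 mm
Layer 720–600 hPa: Δp = 120 hPa = 12000 Pa, q̄ = 0.0031 kg/kg → 0.0031 × 12000 / 9.8 = 3.80 mm
Layer 600–400 hPa: Δp = 200 hPa = 20000 Pa, q̄ = 0.0017 kg/kg → 0.0017 × 20000 / 9.8 = 3.47 mm
PW = 20.42 + 3.80 + 3.47 = 27.69 ≈ 27.7 mm.

PW ≈ 27.7 mm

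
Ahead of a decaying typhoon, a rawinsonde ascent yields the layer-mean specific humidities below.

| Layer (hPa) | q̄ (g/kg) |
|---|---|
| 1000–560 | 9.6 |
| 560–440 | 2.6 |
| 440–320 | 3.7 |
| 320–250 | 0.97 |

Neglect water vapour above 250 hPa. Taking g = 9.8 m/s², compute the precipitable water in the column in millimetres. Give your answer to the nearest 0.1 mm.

Precipitable water is the column-integrated vapour mass per unit area: PW = (1/g) Σ q̄ Δp, with q in kg/kg and Δp in Pa (1 kg/m² of water = 1 mm).
Layer 1000–560 hPa: Δp = 440 hPa = 44000 Pa, q̄ = 0.0096 kg/kg → 0.0096 × 44000 / 9.8 = 43.10 mm
Layer 560–440 hPa: Δp = 120 hPa = 12000 Pa, q̄ = 0.0026 kg/kg → 0.0026 × 12000 / 9.8 = 3.18 mm
Layer 440–320 hPa: Δp = 120 hPa = 12000 Pa, q̄ = 0.0037 kg/kg → 0.0037 × 12000 / 9.8 = 4.53 mm
Layer 320–250 hPa: Δp = 70 hPa = 7000 Pa, q̄ = 0.00097 kg/kg → 0.00097 × 7000 / 9.8 = 0.69 mm
PW = 43.10 + 3.18 + 4.53 + 0.69 = 51.50 ≈ 51.5 mm.

PW ≈ 51.5 mm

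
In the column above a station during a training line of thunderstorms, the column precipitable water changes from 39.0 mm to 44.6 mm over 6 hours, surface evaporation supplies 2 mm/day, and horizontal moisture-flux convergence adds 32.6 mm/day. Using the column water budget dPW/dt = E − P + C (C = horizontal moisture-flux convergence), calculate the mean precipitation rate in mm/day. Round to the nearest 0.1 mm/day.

dPW/dt = (44.6 − 39.0) mm / (6/24 day) = +22.400 mm/day.
P = E + C − dPW/dt = 2 + (32.6) − (+22.400) = 12.2 mm/day.

P ≈ 12.2 mm/day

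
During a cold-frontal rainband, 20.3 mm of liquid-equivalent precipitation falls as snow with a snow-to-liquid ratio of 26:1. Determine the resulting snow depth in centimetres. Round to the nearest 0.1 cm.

Snow depth = liquid × ratio = 20.3 mm × 26 = 527.8 mm = 52.8 cm.

snow depth ≈ 52.8 cm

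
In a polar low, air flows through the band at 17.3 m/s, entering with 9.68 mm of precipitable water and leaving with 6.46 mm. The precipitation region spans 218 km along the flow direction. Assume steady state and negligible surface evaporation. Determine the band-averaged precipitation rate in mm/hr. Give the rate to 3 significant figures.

R ≈ 0.920 mm/hr

Column moisture flux per unit crosswind length is F = V × PW.
Inflow: F_in = 17.3 × 9.68 = 167.464 mm·m/s
Outflow: F_out = 17.3 × 6.46 = 111.758 mm·m/s
Steady-state rate R = (F_in − F_out)/L = (167.464 − 111.758) / 218000 m = 2.555e-04 mm/s.
R = 2.555e-04 × 3600 = 0.920 mm/hr.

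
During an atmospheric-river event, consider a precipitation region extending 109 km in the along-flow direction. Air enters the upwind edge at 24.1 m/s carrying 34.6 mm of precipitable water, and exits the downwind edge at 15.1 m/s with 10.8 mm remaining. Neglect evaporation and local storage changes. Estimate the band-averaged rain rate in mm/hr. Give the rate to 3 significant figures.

R ≈ 22.2 mm/hr

Column moisture flux per unit crosswind length is F = V × PW.
Inflow: F_in = 24.1 × 34.6 = 833.86 mm·m/s
Outflow: F_out = 15.1 × 10.8 = 163.08 mm·m/s
Steady-state rate R = (F_in − F_out)/L = (833.86 − 163.08) / 109000 m = 6.154e-03 mm/s.
R = 6.154e-03 × 3600 = 22.2 mm/hr.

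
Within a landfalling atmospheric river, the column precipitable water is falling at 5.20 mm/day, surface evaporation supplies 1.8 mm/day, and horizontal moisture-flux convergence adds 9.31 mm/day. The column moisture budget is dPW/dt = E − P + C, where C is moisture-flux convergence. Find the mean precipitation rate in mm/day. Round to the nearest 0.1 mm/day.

dPW/dt = -5.20 mm/day.
P = E + C − dPW/dt = 1.8 + (9.31) − (-5.20) = 16.3 mm/day.

P ≈ 16.3 mm/day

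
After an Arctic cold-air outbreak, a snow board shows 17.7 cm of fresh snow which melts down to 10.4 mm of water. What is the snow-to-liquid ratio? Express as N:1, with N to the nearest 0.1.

Ratio = snow depth / SWE = 177 mm / 10.4 mm = 17.0, i.e. 17.0:1.

ratio ≈ 17.0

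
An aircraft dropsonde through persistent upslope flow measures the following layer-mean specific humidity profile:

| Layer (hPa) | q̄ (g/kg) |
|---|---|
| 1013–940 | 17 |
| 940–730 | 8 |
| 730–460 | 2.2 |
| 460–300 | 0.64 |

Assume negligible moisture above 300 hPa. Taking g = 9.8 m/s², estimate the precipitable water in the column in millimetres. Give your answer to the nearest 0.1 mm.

Precipitable water is the column-integrated vapour mass per unit area: PW = (1/g) Σ q̄ Δp, with q in kg/kg and Δp in Pa (1 kg/m² of water = 1 mm).
Layer 1013–940 hPa: Δp = 73 hPa = 7300 Pa, q̄ = 0.017 kg/kg → 0.017 × 7300 / 9.8 = 12.66 mm
Layer 940–730 hPa: Δp = 210 hPa = 21000 Pa, q̄ = 0.008 kg/kg → 0.008 × 21000 / 9.8 = 17.14 mm
Layer 730–460 hPa: Δp = 270 hPa = 27000 Pa, q̄ = 0.0022 kg/kg → 0.0022 × 27000 / 9.8 = 6.06 mm
Layer 460–300 hPa: Δp = 160 hPa = 16000 Pa, q̄ = 0.00064 kg/kg → 0.00064 × 16000 / 9.8 = 1.04 mm
PW = 12.66 + 17.14 + 6.06 + 1.04 = 36.90 ≈ 36.9 mm.

PW ≈ 36.9 mm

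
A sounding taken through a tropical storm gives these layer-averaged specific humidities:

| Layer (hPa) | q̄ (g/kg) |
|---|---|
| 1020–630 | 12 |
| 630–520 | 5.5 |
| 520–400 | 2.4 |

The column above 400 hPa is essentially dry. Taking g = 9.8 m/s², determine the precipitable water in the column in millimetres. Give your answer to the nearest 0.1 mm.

Precipitable water is the column-integrated vapour mass per unit area: PW = (1/g) Σ q̄ Δp, with q in kg/kg and Δp in Pa (1 kg/m² of water = 1 mm).
Layer 1020–630 hPa: Δp = 390 hPa = 39000 Pa, q̄ = 0.012 kg/kg → 0.012 × 39000 / 9.8 = 47.76 mm
Layer 630–520 hPa: Δp = 110 hPa = 11000 Pa, q̄ = 0.0055 kg/kg → 0.0055 × 11000 / 9.8 = 6.17 mm
Layer 520–400 hPa: Δp = 120 hPa = 12000 Pa, q̄ = 0.0024 kg/kg → 0.0024 × 12000 / 9.8 = 2.94 mm
PW = 47.76 + 6.17 + 2.94 = 56.87 ≈ 56.9 mm.

PW ≈ 56.9 mm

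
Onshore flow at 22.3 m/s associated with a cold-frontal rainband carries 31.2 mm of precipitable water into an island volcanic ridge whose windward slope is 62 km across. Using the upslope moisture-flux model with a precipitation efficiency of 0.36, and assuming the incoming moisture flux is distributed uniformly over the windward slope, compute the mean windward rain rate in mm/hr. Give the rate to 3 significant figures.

R ≈ 14.5 mm/hr

Incoming column moisture flux per unit ridge length: F = V × PW = 22.3 × 31.2 = 695.76 mm·m/s.
Spread over the 62 km slope with efficiency ε = 0.36: R = ε·F/W = 0.36 × 695.76 / 62000 m = 4.040e-03 mm/s.
R = 4.040e-03 × 3600 = 14.5 mm/hr.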